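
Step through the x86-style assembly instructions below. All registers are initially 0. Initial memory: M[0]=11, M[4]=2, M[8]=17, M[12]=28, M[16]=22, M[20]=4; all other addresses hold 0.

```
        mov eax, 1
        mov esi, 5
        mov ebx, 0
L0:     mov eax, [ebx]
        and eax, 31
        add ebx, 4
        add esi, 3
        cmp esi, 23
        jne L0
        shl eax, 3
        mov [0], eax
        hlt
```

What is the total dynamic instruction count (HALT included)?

after mov eax, 1: eax=1
after mov esi, 5: esi=5
after mov ebx, 0: ebx=0
after mov eax, [ebx]: eax=M[0]=11
after and eax, 31: eax=11&31=11
after add ebx, 4: ebx=0+4=4
after add esi, 3: esi=5+3=8
cmp esi, 23  (cmp 8,23)
jne L0: taken
after mov eax, [ebx]: eax=M[4]=2
after and eax, 31: eax=2&31=2
after add ebx, 4: ebx=4+4=8
after add esi, 3: esi=8+3=11
cmp esi, 23  (cmp 11,23)
jne L0: taken
after mov eax, [ebx]: eax=M[8]=17
after and eax, 31: eax=17&31=17
after add ebx, 4: ebx=8+4=12
after add esi, 3: esi=11+3=14
cmp esi, 23  (cmp 14,23)
jne L0: taken
after mov eax, [ebx]: eax=M[12]=28
after and eax, 31: eax=28&31=28
after add ebx, 4: ebx=12+4=16
after add esi, 3: esi=14+3=17
cmp esi, 23  (cmp 17,23)
jne L0: taken
after mov eax, [ebx]: eax=M[16]=22
after and eax, 31: eax=22&31=22
after add ebx, 4: ebx=16+4=20
after add esi, 3: esi=17+3=20
cmp esi, 23  (cmp 20,23)
jne L0: taken
after mov eax, [ebx]: eax=M[20]=4
after and eax, 31: eax=4&31=4
after add ebx, 4: ebx=20+4=24
after add esi, 3: esi=20+3=23
cmp esi, 23  (cmp 23,23)
jne L0: not taken
after shl eax, 3: eax=4<<3=32
mov [0], eax → M[0]=32
halt.
Total executed instructions: 42.

42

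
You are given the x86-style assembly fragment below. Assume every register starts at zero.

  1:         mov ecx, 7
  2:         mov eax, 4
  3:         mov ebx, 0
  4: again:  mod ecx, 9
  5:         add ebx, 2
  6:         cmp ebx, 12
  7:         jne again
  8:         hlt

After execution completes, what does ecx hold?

mov ecx, 7 → ecx=7
mov eax, 4 → eax=4
mov ebx, 0 → ebx=0
mod ecx, 9 → ecx=7%9=7
add ebx, 2 → ebx=0+2=2
cmp ebx, 12  (cmp 2,12)
jne again: taken
mod ecx, 9 → ecx=7%9=7
add ebx, 2 → ebx=2+2=4
cmp ebx, 12  (cmp 4,12)
jne again: taken
mod ecx, 9 → ecx=7%9=7
add ebx, 2 → ebx=4+2=6
cmp ebx, 12  (cmp 6,12)
jne again: taken
mod ecx, 9 → ecx=7%9=7
add ebx, 2 → ebx=6+2=8
cmp ebx, 12  (cmp 8,12)
jne again: taken
mod ecx, 9 → ecx=7%9=7
add ebx, 2 → ebx=8+2=10
cmp ebx, 12  (cmp 10,12)
jne again: taken
mod ecx, 9 → ecx=7%9=7
add ebx, 2 → ebx=10+2=12
cmp ebx, 12  (cmp 12,12)
jne again: not taken
halt.

7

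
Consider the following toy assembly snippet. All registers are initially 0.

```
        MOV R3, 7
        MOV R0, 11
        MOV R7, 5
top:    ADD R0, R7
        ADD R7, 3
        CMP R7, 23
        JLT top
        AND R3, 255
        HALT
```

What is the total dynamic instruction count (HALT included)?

R3=7
R0=11
R7=5
R0=11+5=16
R7=5+3=8
CMP R7, 23  (cmp 8,23)
JLT top: taken
R0=16+8=24
R7=8+3=11
CMP R7, 23  (cmp 11,23)
JLT top: taken
R0=24+11=35
R7=11+3=14
CMP R7, 23  (cmp 14,23)
JLT top: taken
R0=35+14=49
R7=14+3=17
CMP R7, 23  (cmp 17,23)
JLT top: taken
R0=49+17=66
R7=17+3=20
CMP R7, 23  (cmp 20,23)
JLT top: taken
R0=66+20=86
R7=20+3=23
CMP R7, 23  (cmp 23,23)
JLT top: not taken
R3=7&255=7
halt.
Total executed instructions: 29.

29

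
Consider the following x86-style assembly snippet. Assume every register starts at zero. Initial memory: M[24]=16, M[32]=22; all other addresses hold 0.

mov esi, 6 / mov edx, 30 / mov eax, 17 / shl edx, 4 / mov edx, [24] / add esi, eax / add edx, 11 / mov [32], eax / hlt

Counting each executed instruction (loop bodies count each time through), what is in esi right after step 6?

23

mov esi, 6 → esi=6
mov edx, 30 → edx=30
mov eax, 17 → eax=17
shl edx, 4 → edx=30<<4=480
mov edx, [24] → edx=M[24]=16
add esi, eax → esi=6+17=23
After step 6: esi = 23.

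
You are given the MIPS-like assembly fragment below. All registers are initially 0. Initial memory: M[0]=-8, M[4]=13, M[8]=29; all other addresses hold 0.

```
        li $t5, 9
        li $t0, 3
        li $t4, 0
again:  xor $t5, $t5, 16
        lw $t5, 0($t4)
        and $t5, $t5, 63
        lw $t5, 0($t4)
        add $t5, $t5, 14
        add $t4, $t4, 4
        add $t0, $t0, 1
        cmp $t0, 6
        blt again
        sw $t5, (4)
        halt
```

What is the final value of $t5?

after li $t5, 9: $t5=9
after li $t0, 3: $t0=3
after li $t4, 0: $t4=0
after xor $t5, $t5, 16: $t5=9^16=25
after lw $t5, 0($t4): $t5=M[0]=-8
after and $t5, $t5, 63: $t5=(-8)&63=56
after lw $t5, 0($t4): $t5=M[0]=-8
after add $t5, $t5, 14: $t5=(-8)+14=6
after add $t4, $t4, 4: $t4=0+4=4
after add $t0, $t0, 1: $t0=3+1=4
cmp $t0, 6  (cmp 4,6)
blt again: taken
after xor $t5, $t5, 16: $t5=6^16=22
after lw $t5, 0($t4): $t5=M[4]=13
after and $t5, $t5, 63: $t5=13&63=13
after lw $t5, 0($t4): $t5=M[4]=13
after add $t5, $t5, 14: $t5=13+14=27
after add $t4, $t4, 4: $t4=4+4=8
after add $t0, $t0, 1: $t0=4+1=5
cmp $t0, 6  (cmp 5,6)
blt again: taken
after xor $t5, $t5, 16: $t5=27^16=11
after lw $t5, 0($t4): $t5=M[8]=29
after and $t5, $t5, 63: $t5=29&63=29
after lw $t5, 0($t4): $t5=M[8]=29
after add $t5, $t5, 14: $t5=29+14=43
after add $t4, $t4, 4: $t4=8+4=12
after add $t0, $t0, 1: $t0=5+1=6
cmp $t0, 6  (cmp 6,6)
blt again: not taken
sw $t5, (4) → M[4]=43
halt.

43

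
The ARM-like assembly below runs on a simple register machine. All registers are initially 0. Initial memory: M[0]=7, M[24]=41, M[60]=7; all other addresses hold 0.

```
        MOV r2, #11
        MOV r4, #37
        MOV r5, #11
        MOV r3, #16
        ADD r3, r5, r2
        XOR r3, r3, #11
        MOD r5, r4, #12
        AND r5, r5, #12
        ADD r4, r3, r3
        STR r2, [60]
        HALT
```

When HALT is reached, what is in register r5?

0

after MOV r2, #11: r2=11
after MOV r4, #37: r4=37
after MOV r5, #11: r5=11
after MOV r3, #16: r3=16
after ADD r3, r5, r2: r3=11+11=22
after XOR r3, r3, #11: r3=22^11=29
after MOD r5, r4, #12: r5=37%12=1
after AND r5, r5, #12: r5=1&12=0
after ADD r4, r3, r3: r4=29+29=58
STR r2, [60] → M[60]=11
halt.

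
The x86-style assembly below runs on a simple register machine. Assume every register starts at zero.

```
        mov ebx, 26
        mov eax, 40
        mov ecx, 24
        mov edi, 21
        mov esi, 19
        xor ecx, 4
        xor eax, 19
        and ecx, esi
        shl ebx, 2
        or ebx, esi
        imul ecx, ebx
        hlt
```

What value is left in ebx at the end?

mov ebx, 26 → ebx=26
mov eax, 40 → eax=40
mov ecx, 24 → ecx=24
mov edi, 21 → edi=21
mov esi, 19 → esi=19
xor ecx, 4 → ecx=24^4=28
xor eax, 19 → eax=40^19=59
and ecx, esi → ecx=28&19=16
shl ebx, 2 → ebx=26<<2=104
or ebx, esi → ebx=104|19=123
imul ecx, ebx → ecx=16*123=1968
halt.

123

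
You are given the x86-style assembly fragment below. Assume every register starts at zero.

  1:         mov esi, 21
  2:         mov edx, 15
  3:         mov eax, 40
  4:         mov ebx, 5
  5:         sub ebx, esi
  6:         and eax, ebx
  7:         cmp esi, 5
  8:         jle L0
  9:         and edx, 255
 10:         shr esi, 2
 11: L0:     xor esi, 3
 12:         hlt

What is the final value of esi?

after mov esi, 21: esi=21
after mov edx, 15: edx=15
after mov eax, 40: eax=40
after mov ebx, 5: ebx=5
after sub ebx, esi: ebx=5-21=-16
after and eax, ebx: eax=40&(-16)=32
cmp esi, 5  (cmp 21,5)
jle L0: not taken
after and edx, 255: edx=15&255=15
after shr esi, 2: esi=21>>2=5
after xor esi, 3: esi=5^3=6
halt.

6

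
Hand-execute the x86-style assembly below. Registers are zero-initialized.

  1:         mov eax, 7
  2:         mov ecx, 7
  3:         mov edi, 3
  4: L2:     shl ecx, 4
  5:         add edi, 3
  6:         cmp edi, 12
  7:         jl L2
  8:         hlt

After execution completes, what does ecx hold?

28672

after mov eax, 7: eax=7
after mov ecx, 7: ecx=7
after mov edi, 3: edi=3
after shl ecx, 4: ecx=7<<4=112
after add edi, 3: edi=3+3=6
cmp edi, 12  (cmp 6,12)
jl L2: taken
after shl ecx, 4: ecx=112<<4=1792
after add edi, 3: edi=6+3=9
cmp edi, 12  (cmp 9,12)
jl L2: taken
after shl ecx, 4: ecx=1792<<4=28672
after add edi, 3: edi=9+3=12
cmp edi, 12  (cmp 12,12)
jl L2: not taken
halt.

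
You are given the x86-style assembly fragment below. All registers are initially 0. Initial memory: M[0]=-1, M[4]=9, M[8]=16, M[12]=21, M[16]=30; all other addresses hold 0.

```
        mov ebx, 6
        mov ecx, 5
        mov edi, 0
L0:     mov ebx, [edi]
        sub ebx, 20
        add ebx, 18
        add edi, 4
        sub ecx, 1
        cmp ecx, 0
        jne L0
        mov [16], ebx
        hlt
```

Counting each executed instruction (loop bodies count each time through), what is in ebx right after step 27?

after mov ebx, 6: ebx=6
after mov ecx, 5: ecx=5
after mov edi, 0: edi=0
after mov ebx, [edi]: ebx=M[0]=-1
after sub ebx, 20: ebx=(-1)-20=-21
after add ebx, 18: ebx=(-21)+18=-3
after add edi, 4: edi=0+4=4
after sub ecx, 1: ecx=5-1=4
cmp ecx, 0  (cmp 4,0)
jne L0: taken
after mov ebx, [edi]: ebx=M[4]=9
after sub ebx, 20: ebx=9-20=-11
after add ebx, 18: ebx=(-11)+18=7
after add edi, 4: edi=4+4=8
after sub ecx, 1: ecx=4-1=3
cmp ecx, 0  (cmp 3,0)
jne L0: taken
after mov ebx, [edi]: ebx=M[8]=16
after sub ebx, 20: ebx=16-20=-4
after add ebx, 18: ebx=(-4)+18=14
after add edi, 4: edi=8+4=12
after sub ecx, 1: ecx=3-1=2
cmp ecx, 0  (cmp 2,0)
jne L0: taken
after mov ebx, [edi]: ebx=M[12]=21
after sub ebx, 20: ebx=21-20=1
after add ebx, 18: ebx=1+18=19
After step 27: ebx = 19.

19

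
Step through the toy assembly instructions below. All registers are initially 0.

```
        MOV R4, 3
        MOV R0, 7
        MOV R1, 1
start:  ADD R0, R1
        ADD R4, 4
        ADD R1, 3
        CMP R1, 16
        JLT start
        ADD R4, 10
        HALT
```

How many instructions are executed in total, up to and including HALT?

30

R4=3
R0=7
R1=1
R0=7+1=8
R4=3+4=7
R1=1+3=4
CMP R1, 16  (cmp 4,16)
JLT start: taken
R0=8+4=12
R4=7+4=11
R1=4+3=7
CMP R1, 16  (cmp 7,16)
JLT start: taken
R0=12+7=19
R4=11+4=15
R1=7+3=10
CMP R1, 16  (cmp 10,16)
JLT start: taken
R0=19+10=29
R4=15+4=19
R1=10+3=13
CMP R1, 16  (cmp 13,16)
JLT start: taken
R0=29+13=42
R4=19+4=23
R1=13+3=16
CMP R1, 16  (cmp 16,16)
JLT start: not taken
R4=23+10=33
halt.
Total executed instructions: 30.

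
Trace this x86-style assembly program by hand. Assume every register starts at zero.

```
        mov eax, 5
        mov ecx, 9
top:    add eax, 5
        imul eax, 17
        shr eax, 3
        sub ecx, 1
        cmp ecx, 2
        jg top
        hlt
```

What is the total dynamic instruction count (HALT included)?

45

mov eax, 5 → eax=5
mov ecx, 9 → ecx=9
add eax, 5 → eax=5+5=10
imul eax, 17 → eax=10*17=170
shr eax, 3 → eax=170>>3=21
sub ecx, 1 → ecx=9-1=8
cmp ecx, 2  (cmp 8,2)
jg top: taken
add eax, 5 → eax=21+5=26
imul eax, 17 → eax=26*17=442
shr eax, 3 → eax=442>>3=55
sub ecx, 1 → ecx=8-1=7
cmp ecx, 2  (cmp 7,2)
jg top: taken
add eax, 5 → eax=55+5=60
imul eax, 17 → eax=60*17=1020
shr eax, 3 → eax=1020>>3=127
sub ecx, 1 → ecx=7-1=6
cmp ecx, 2  (cmp 6,2)
jg top: taken
add eax, 5 → eax=127+5=132
imul eax, 17 → eax=132*17=2244
shr eax, 3 → eax=2244>>3=280
sub ecx, 1 → ecx=6-1=5
cmp ecx, 2  (cmp 5,2)
jg top: taken
add eax, 5 → eax=280+5=285
imul eax, 17 → eax=285*17=4845
shr eax, 3 → eax=4845>>3=605
sub ecx, 1 → ecx=5-1=4
cmp ecx, 2  (cmp 4,2)
jg top: taken
add eax, 5 → eax=605+5=610
imul eax, 17 → eax=610*17=10370
shr eax, 3 → eax=10370>>3=1296
sub ecx, 1 → ecx=4-1=3
cmp ecx, 2  (cmp 3,2)
jg top: taken
add eax, 5 → eax=1296+5=1301
imul eax, 17 → eax=1301*17=22117
shr eax, 3 → eax=22117>>3=2764
sub ecx, 1 → ecx=3-1=2
cmp ecx, 2  (cmp 2,2)
jg top: not taken
halt.
Total executed instructions: 45.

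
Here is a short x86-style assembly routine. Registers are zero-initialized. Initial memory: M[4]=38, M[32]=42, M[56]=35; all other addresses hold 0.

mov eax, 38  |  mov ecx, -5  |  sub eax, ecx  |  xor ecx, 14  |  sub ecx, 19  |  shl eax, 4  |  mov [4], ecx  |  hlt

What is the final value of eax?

eax=38
ecx=-5
eax=38-(-5)=43
ecx=(-5)^14=-11
ecx=(-11)-19=-30
eax=43<<4=688
mov [4], ecx → M[4]=-30
halt.

688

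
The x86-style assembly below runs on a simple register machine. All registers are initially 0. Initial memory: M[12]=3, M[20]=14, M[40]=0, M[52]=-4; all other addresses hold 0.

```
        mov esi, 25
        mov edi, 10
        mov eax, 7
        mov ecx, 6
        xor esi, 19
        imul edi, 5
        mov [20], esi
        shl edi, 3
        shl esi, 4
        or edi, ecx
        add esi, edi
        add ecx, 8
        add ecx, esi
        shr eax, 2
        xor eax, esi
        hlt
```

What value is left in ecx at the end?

580

mov esi, 25 → esi=25
mov edi, 10 → edi=10
mov eax, 7 → eax=7
mov ecx, 6 → ecx=6
xor esi, 19 → esi=25^19=10
imul edi, 5 → edi=10*5=50
mov [20], esi → M[20]=10
shl edi, 3 → edi=50<<3=400
shl esi, 4 → esi=10<<4=160
or edi, ecx → edi=400|6=406
add esi, edi → esi=160+406=566
add ecx, 8 → ecx=6+8=14
add ecx, esi → ecx=14+566=580
shr eax, 2 → eax=7>>2=1
xor eax, esi → eax=1^566=567
halt.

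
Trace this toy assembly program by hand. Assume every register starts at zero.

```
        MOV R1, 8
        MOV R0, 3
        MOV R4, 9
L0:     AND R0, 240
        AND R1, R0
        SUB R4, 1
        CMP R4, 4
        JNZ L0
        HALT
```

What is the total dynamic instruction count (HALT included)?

29

R1=8
R0=3
R4=9
R0=3&240=0
R1=8&0=0
R4=9-1=8
CMP R4, 4  (cmp 8,4)
JNZ L0: taken
R0=0&240=0
R1=0&0=0
R4=8-1=7
CMP R4, 4  (cmp 7,4)
JNZ L0: taken
R0=0&240=0
R1=0&0=0
R4=7-1=6
CMP R4, 4  (cmp 6,4)
JNZ L0: taken
R0=0&240=0
R1=0&0=0
R4=6-1=5
CMP R4, 4  (cmp 5,4)
JNZ L0: taken
R0=0&240=0
R1=0&0=0
R4=5-1=4
CMP R4, 4  (cmp 4,4)
JNZ L0: not taken
halt.
Total executed instructions: 29.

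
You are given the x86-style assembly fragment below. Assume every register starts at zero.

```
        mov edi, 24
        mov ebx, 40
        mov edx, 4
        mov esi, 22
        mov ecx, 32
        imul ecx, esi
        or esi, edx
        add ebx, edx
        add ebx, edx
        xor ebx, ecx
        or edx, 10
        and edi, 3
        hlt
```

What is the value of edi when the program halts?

0

mov edi, 24 → edi=24
mov ebx, 40 → ebx=40
mov edx, 4 → edx=4
mov esi, 22 → esi=22
mov ecx, 32 → ecx=32
imul ecx, esi → ecx=32*22=704
or esi, edx → esi=22|4=22
add ebx, edx → ebx=40+4=44
add ebx, edx → ebx=44+4=48
xor ebx, ecx → ebx=48^704=752
or edx, 10 → edx=4|10=14
and edi, 3 → edi=24&3=0
halt.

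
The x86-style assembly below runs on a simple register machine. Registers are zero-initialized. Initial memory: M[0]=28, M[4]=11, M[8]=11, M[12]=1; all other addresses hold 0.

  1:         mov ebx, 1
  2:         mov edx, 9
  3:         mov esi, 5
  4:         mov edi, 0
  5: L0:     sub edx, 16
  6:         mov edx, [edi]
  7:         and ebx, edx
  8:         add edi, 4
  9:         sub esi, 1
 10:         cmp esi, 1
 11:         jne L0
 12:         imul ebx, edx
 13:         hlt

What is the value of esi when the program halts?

after mov ebx, 1: ebx=1
after mov edx, 9: edx=9
after mov esi, 5: esi=5
after mov edi, 0: edi=0
after sub edx, 16: edx=9-16=-7
after mov edx, [edi]: edx=M[0]=28
after and ebx, edx: ebx=1&28=0
after add edi, 4: edi=0+4=4
after sub esi, 1: esi=5-1=4
cmp esi, 1  (cmp 4,1)
jne L0: taken
after sub edx, 16: edx=28-16=12
after mov edx, [edi]: edx=M[4]=11
after and ebx, edx: ebx=0&11=0
after add edi, 4: edi=4+4=8
after sub esi, 1: esi=4-1=3
cmp esi, 1  (cmp 3,1)
jne L0: taken
after sub edx, 16: edx=11-16=-5
after mov edx, [edi]: edx=M[8]=11
after and ebx, edx: ebx=0&11=0
after add edi, 4: edi=8+4=12
after sub esi, 1: esi=3-1=2
cmp esi, 1  (cmp 2,1)
jne L0: taken
after sub edx, 16: edx=11-16=-5
after mov edx, [edi]: edx=M[12]=1
after and ebx, edx: ebx=0&1=0
after add edi, 4: edi=12+4=16
after sub esi, 1: esi=2-1=1
cmp esi, 1  (cmp 1,1)
jne L0: not taken
after imul ebx, edx: ebx=0*1=0
halt.

1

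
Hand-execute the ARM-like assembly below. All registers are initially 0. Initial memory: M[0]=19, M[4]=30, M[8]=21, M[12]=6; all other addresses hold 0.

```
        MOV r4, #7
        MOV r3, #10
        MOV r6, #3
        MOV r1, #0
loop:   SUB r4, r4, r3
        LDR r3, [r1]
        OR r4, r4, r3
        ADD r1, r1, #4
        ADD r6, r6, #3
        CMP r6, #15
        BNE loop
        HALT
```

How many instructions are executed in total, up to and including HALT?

r4=7
r3=10
r6=3
r1=0
r4=7-10=-3
r3=M[0]=19
r4=(-3)|19=-1
r1=0+4=4
r6=3+3=6
CMP r6, #15  (cmp 6,15)
BNE loop: taken
r4=(-1)-19=-20
r3=M[4]=30
r4=(-20)|30=-2
r1=4+4=8
r6=6+3=9
CMP r6, #15  (cmp 9,15)
BNE loop: taken
r4=(-2)-30=-32
r3=M[8]=21
r4=(-32)|21=-11
r1=8+4=12
r6=9+3=12
CMP r6, #15  (cmp 12,15)
BNE loop: taken
r4=(-11)-21=-32
r3=M[12]=6
r4=(-32)|6=-26
r1=12+4=16
r6=12+3=15
CMP r6, #15  (cmp 15,15)
BNE loop: not taken
halt.
Total executed instructions: 33.

33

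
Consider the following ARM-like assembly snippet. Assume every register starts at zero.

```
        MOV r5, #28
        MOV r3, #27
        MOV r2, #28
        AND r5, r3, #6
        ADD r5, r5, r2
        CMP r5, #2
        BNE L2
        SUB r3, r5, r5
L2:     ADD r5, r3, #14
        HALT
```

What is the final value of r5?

41

after MOV r5, #28: r5=28
after MOV r3, #27: r3=27
after MOV r2, #28: r2=28
after AND r5, r3, #6: r5=27&6=2
after ADD r5, r5, r2: r5=2+28=30
CMP r5, #2  (cmp 30,2)
BNE L2: taken
after ADD r5, r3, #14: r5=27+14=41
halt.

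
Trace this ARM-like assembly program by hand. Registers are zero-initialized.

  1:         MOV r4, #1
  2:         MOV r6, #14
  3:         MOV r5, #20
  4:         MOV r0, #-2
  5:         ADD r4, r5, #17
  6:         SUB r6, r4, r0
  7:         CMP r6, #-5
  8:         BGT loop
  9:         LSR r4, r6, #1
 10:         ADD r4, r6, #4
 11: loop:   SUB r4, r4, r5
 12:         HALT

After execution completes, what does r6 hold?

after MOV r4, #1: r4=1
after MOV r6, #14: r6=14
after MOV r5, #20: r5=20
after MOV r0, #-2: r0=-2
after ADD r4, r5, #17: r4=20+17=37
after SUB r6, r4, r0: r6=37-(-2)=39
CMP r6, #-5  (cmp 39,-5)
BGT loop: taken
after SUB r4, r4, r5: r4=37-20=17
halt.

39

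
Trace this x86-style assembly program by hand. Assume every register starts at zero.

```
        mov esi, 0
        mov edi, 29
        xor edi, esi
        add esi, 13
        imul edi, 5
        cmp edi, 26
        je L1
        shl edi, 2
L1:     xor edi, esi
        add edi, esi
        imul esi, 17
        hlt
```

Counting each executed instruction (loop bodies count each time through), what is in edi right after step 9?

mov esi, 0 → esi=0
mov edi, 29 → edi=29
xor edi, esi → edi=29^0=29
add esi, 13 → esi=0+13=13
imul edi, 5 → edi=29*5=145
cmp edi, 26  (cmp 145,26)
je L1: not taken
shl edi, 2 → edi=145<<2=580
xor edi, esi → edi=580^13=585
After step 9: edi = 585.

585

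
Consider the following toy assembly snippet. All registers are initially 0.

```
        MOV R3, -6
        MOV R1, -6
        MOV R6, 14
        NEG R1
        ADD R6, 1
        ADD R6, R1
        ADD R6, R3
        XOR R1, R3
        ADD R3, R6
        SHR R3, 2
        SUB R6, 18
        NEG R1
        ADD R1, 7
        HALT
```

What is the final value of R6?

R3=-6
R1=-6
R6=14
R1=-(-6)=6
R6=14+1=15
R6=15+6=21
R6=21+(-6)=15
R1=6^(-6)=-4
R3=(-6)+15=9
R3=9>>2=2
R6=15-18=-3
R1=-(-4)=4
R1=4+7=11
halt.

-3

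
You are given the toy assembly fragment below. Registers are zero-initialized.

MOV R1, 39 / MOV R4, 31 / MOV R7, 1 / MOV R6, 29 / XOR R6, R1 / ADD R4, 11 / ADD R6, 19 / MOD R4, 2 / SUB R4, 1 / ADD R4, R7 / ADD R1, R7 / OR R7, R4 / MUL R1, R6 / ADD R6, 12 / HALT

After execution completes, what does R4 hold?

MOV R1, 39 → R1=39
MOV R4, 31 → R4=31
MOV R7, 1 → R7=1
MOV R6, 29 → R6=29
XOR R6, R1 → R6=29^39=58
ADD R4, 11 → R4=31+11=42
ADD R6, 19 → R6=58+19=77
MOD R4, 2 → R4=42%2=0
SUB R4, 1 → R4=0-1=-1
ADD R4, R7 → R4=(-1)+1=0
ADD R1, R7 → R1=39+1=40
OR R7, R4 → R7=1|0=1
MUL R1, R6 → R1=40*77=3080
ADD R6, 12 → R6=77+12=89
halt.

0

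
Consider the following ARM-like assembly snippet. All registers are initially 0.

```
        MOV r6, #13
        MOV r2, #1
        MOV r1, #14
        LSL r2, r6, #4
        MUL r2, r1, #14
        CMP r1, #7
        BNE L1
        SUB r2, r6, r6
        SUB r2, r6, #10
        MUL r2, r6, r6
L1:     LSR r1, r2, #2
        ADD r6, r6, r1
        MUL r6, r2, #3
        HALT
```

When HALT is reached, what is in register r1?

r6=13
r2=1
r1=14
r2=13<<4=208
r2=14*14=196
CMP r1, #7  (cmp 14,7)
BNE L1: taken
r1=196>>2=49
r6=13+49=62
r6=196*3=588
halt.

49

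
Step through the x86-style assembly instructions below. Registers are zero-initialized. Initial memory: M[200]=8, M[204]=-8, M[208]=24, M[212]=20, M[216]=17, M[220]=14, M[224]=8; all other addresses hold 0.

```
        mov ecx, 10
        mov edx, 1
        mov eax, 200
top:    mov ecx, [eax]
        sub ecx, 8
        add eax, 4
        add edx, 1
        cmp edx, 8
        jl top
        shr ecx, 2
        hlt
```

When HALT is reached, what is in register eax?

ecx=10
edx=1
eax=200
ecx=M[200]=8
ecx=8-8=0
eax=200+4=204
edx=1+1=2
cmp edx, 8  (cmp 2,8)
jl top: taken
ecx=M[204]=-8
ecx=(-8)-8=-16
eax=204+4=208
edx=2+1=3
cmp edx, 8  (cmp 3,8)
jl top: taken
ecx=M[208]=24
ecx=24-8=16
eax=208+4=212
edx=3+1=4
cmp edx, 8  (cmp 4,8)
jl top: taken
ecx=M[212]=20
ecx=20-8=12
eax=212+4=216
edx=4+1=5
cmp edx, 8  (cmp 5,8)
jl top: taken
ecx=M[216]=17
ecx=17-8=9
eax=216+4=220
edx=5+1=6
cmp edx, 8  (cmp 6,8)
jl top: taken
ecx=M[220]=14
ecx=14-8=6
eax=220+4=224
edx=6+1=7
cmp edx, 8  (cmp 7,8)
jl top: taken
ecx=M[224]=8
ecx=8-8=0
eax=224+4=228
edx=7+1=8
cmp edx, 8  (cmp 8,8)
jl top: not taken
ecx=0>>2=0
halt.

228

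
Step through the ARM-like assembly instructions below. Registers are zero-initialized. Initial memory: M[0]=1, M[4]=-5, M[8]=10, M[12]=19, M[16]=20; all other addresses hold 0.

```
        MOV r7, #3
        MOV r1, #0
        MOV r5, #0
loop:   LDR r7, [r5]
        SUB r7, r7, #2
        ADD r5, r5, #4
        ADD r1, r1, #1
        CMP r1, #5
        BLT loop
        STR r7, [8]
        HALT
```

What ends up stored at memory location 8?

18

r7=3
r1=0
r5=0
r7=M[0]=1
r7=1-2=-1
r5=0+4=4
r1=0+1=1
CMP r1, #5  (cmp 1,5)
BLT loop: taken
r7=M[4]=-5
r7=(-5)-2=-7
r5=4+4=8
r1=1+1=2
CMP r1, #5  (cmp 2,5)
BLT loop: taken
r7=M[8]=10
r7=10-2=8
r5=8+4=12
r1=2+1=3
CMP r1, #5  (cmp 3,5)
BLT loop: taken
r7=M[12]=19
r7=19-2=17
r5=12+4=16
r1=3+1=4
CMP r1, #5  (cmp 4,5)
BLT loop: taken
r7=M[16]=20
r7=20-2=18
r5=16+4=20
r1=4+1=5
CMP r1, #5  (cmp 5,5)
BLT loop: not taken
STR r7, [8] → M[8]=18
halt.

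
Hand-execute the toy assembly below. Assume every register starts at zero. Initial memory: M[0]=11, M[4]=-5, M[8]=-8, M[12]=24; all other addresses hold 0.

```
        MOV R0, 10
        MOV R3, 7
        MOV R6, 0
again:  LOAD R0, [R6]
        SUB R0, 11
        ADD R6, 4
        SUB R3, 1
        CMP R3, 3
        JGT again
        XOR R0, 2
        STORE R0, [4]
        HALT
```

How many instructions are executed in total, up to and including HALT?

30

after MOV R0, 10: R0=10
after MOV R3, 7: R3=7
after MOV R6, 0: R6=0
after LOAD R0, [R6]: R0=M[0]=11
after SUB R0, 11: R0=11-11=0
after ADD R6, 4: R6=0+4=4
after SUB R3, 1: R3=7-1=6
CMP R3, 3  (cmp 6,3)
JGT again: taken
after LOAD R0, [R6]: R0=M[4]=-5
after SUB R0, 11: R0=(-5)-11=-16
after ADD R6, 4: R6=4+4=8
after SUB R3, 1: R3=6-1=5
CMP R3, 3  (cmp 5,3)
JGT again: taken
after LOAD R0, [R6]: R0=M[8]=-8
after SUB R0, 11: R0=(-8)-11=-19
after ADD R6, 4: R6=8+4=12
after SUB R3, 1: R3=5-1=4
CMP R3, 3  (cmp 4,3)
JGT again: taken
after LOAD R0, [R6]: R0=M[12]=24
after SUB R0, 11: R0=24-11=13
after ADD R6, 4: R6=12+4=16
after SUB R3, 1: R3=4-1=3
CMP R3, 3  (cmp 3,3)
JGT again: not taken
after XOR R0, 2: R0=13^2=15
STORE R0, [4] → M[4]=15
halt.
Total executed instructions: 30.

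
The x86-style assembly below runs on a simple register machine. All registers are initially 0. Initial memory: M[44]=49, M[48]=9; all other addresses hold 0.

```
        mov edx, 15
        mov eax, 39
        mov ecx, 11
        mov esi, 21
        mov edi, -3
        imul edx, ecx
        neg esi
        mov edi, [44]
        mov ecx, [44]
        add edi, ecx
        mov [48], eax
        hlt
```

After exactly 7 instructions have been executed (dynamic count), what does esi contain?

after mov edx, 15: edx=15
after mov eax, 39: eax=39
after mov ecx, 11: ecx=11
after mov esi, 21: esi=21
after mov edi, -3: edi=-3
after imul edx, ecx: edx=15*11=165
after neg esi: esi=-(21)=-21
After step 7: esi = -21.

-21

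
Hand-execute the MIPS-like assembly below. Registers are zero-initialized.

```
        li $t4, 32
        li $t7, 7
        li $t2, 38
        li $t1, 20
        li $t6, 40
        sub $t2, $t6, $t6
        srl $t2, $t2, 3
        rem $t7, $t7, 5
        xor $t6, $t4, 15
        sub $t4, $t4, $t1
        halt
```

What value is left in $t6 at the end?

$t4=32
$t7=7
$t2=38
$t1=20
$t6=40
$t2=40-40=0
$t2=0>>3=0
$t7=7%5=2
$t6=32^15=47
$t4=32-20=12
halt.

47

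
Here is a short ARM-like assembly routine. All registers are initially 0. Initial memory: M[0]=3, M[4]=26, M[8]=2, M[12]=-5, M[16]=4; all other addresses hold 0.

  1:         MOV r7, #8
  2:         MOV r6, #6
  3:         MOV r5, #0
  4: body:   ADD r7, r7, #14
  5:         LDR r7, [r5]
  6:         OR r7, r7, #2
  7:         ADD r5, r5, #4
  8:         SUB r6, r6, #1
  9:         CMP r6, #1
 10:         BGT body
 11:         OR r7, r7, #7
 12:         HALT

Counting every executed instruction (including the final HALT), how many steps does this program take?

40

r7=8
r6=6
r5=0
r7=8+14=22
r7=M[0]=3
r7=3|2=3
r5=0+4=4
r6=6-1=5
CMP r6, #1  (cmp 5,1)
BGT body: taken
r7=3+14=17
r7=M[4]=26
r7=26|2=26
r5=4+4=8
r6=5-1=4
CMP r6, #1  (cmp 4,1)
BGT body: taken
r7=26+14=40
r7=M[8]=2
r7=2|2=2
r5=8+4=12
r6=4-1=3
CMP r6, #1  (cmp 3,1)
BGT body: taken
r7=2+14=16
r7=M[12]=-5
r7=(-5)|2=-5
r5=12+4=16
r6=3-1=2
CMP r6, #1  (cmp 2,1)
BGT body: taken
r7=(-5)+14=9
r7=M[16]=4
r7=4|2=6
r5=16+4=20
r6=2-1=1
CMP r6, #1  (cmp 1,1)
BGT body: not taken
r7=6|7=7
halt.
Total executed instructions: 40.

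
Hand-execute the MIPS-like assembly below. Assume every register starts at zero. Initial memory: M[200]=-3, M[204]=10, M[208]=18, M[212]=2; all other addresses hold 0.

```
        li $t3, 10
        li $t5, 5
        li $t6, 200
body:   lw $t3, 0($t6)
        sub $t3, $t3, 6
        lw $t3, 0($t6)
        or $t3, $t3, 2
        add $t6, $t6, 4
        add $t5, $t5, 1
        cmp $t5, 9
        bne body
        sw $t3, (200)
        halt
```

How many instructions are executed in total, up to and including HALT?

37

$t3=10
$t5=5
$t6=200
$t3=M[200]=-3
$t3=(-3)-6=-9
$t3=M[200]=-3
$t3=(-3)|2=-1
$t6=200+4=204
$t5=5+1=6
cmp $t5, 9  (cmp 6,9)
bne body: taken
$t3=M[204]=10
$t3=10-6=4
$t3=M[204]=10
$t3=10|2=10
$t6=204+4=208
$t5=6+1=7
cmp $t5, 9  (cmp 7,9)
bne body: taken
$t3=M[208]=18
$t3=18-6=12
$t3=M[208]=18
$t3=18|2=18
$t6=208+4=212
$t5=7+1=8
cmp $t5, 9  (cmp 8,9)
bne body: taken
$t3=M[212]=2
$t3=2-6=-4
$t3=M[212]=2
$t3=2|2=2
$t6=212+4=216
$t5=8+1=9
cmp $t5, 9  (cmp 9,9)
bne body: not taken
sw $t3, (200) → M[200]=2
halt.
Total executed instructions: 37.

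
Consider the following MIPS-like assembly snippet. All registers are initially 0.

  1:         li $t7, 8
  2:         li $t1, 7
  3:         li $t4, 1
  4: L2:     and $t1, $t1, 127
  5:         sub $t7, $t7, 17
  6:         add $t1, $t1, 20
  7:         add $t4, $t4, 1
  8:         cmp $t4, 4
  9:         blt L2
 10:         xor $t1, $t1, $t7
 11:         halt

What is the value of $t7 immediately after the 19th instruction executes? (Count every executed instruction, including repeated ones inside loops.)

-43

li $t7, 8 → $t7=8
li $t1, 7 → $t1=7
li $t4, 1 → $t4=1
and $t1, $t1, 127 → $t1=7&127=7
sub $t7, $t7, 17 → $t7=8-17=-9
add $t1, $t1, 20 → $t1=7+20=27
add $t4, $t4, 1 → $t4=1+1=2
cmp $t4, 4  (cmp 2,4)
blt L2: taken
and $t1, $t1, 127 → $t1=27&127=27
sub $t7, $t7, 17 → $t7=(-9)-17=-26
add $t1, $t1, 20 → $t1=27+20=47
add $t4, $t4, 1 → $t4=2+1=3
cmp $t4, 4  (cmp 3,4)
blt L2: taken
and $t1, $t1, 127 → $t1=47&127=47
sub $t7, $t7, 17 → $t7=(-26)-17=-43
add $t1, $t1, 20 → $t1=47+20=67
add $t4, $t4, 1 → $t4=3+1=4
After step 19: $t7 = -43.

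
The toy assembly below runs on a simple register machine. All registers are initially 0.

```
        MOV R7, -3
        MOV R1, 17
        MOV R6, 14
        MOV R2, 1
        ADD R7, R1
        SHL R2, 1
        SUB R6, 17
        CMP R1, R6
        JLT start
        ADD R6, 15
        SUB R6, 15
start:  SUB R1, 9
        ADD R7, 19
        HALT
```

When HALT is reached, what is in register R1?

R7=-3
R1=17
R6=14
R2=1
R7=(-3)+17=14
R2=1<<1=2
R6=14-17=-3
CMP R1, R6  (cmp 17,-3)
JLT start: not taken
R6=(-3)+15=12
R6=12-15=-3
R1=17-9=8
R7=14+19=33
halt.

8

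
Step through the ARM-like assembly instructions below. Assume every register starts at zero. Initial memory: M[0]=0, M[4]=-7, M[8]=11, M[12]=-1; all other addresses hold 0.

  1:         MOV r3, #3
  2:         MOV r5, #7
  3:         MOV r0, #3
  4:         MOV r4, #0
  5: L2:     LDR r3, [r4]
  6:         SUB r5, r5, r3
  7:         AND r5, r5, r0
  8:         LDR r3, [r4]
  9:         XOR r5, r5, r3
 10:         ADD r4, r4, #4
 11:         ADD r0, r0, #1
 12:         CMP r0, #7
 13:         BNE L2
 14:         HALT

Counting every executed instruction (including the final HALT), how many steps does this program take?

after MOV r3, #3: r3=3
after MOV r5, #7: r5=7
after MOV r0, #3: r0=3
after MOV r4, #0: r4=0
after LDR r3, [r4]: r3=M[0]=0
after SUB r5, r5, r3: r5=7-0=7
after AND r5, r5, r0: r5=7&3=3
after LDR r3, [r4]: r3=M[0]=0
after XOR r5, r5, r3: r5=3^0=3
after ADD r4, r4, #4: r4=0+4=4
after ADD r0, r0, #1: r0=3+1=4
CMP r0, #7  (cmp 4,7)
BNE L2: taken
after LDR r3, [r4]: r3=M[4]=-7
after SUB r5, r5, r3: r5=3-(-7)=10
after AND r5, r5, r0: r5=10&4=0
after LDR r3, [r4]: r3=M[4]=-7
after XOR r5, r5, r3: r5=0^(-7)=-7
after ADD r4, r4, #4: r4=4+4=8
after ADD r0, r0, #1: r0=4+1=5
CMP r0, #7  (cmp 5,7)
BNE L2: taken
after LDR r3, [r4]: r3=M[8]=11
after SUB r5, r5, r3: r5=(-7)-11=-18
after AND r5, r5, r0: r5=(-18)&5=4
after LDR r3, [r4]: r3=M[8]=11
after XOR r5, r5, r3: r5=4^11=15
after ADD r4, r4, #4: r4=8+4=12
after ADD r0, r0, #1: r0=5+1=6
CMP r0, #7  (cmp 6,7)
BNE L2: taken
after LDR r3, [r4]: r3=M[12]=-1
after SUB r5, r5, r3: r5=15-(-1)=16
after AND r5, r5, r0: r5=16&6=0
after LDR r3, [r4]: r3=M[12]=-1
after XOR r5, r5, r3: r5=0^(-1)=-1
after ADD r4, r4, #4: r4=12+4=16
after ADD r0, r0, #1: r0=6+1=7
CMP r0, #7  (cmp 7,7)
BNE L2: not taken
halt.
Total executed instructions: 41.

41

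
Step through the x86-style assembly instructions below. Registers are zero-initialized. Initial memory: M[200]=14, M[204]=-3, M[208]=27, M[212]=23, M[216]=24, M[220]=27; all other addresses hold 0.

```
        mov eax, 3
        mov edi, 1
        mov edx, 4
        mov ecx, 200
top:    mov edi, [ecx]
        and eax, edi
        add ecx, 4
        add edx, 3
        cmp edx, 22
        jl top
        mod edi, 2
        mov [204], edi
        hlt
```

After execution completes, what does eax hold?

0

eax=3
edi=1
edx=4
ecx=200
edi=M[200]=14
eax=3&14=2
ecx=200+4=204
edx=4+3=7
cmp edx, 22  (cmp 7,22)
jl top: taken
edi=M[204]=-3
eax=2&(-3)=0
ecx=204+4=208
edx=7+3=10
cmp edx, 22  (cmp 10,22)
jl top: taken
edi=M[208]=27
eax=0&27=0
ecx=208+4=212
edx=10+3=13
cmp edx, 22  (cmp 13,22)
jl top: taken
edi=M[212]=23
eax=0&23=0
ecx=212+4=216
edx=13+3=16
cmp edx, 22  (cmp 16,22)
jl top: taken
edi=M[216]=24
eax=0&24=0
ecx=216+4=220
edx=16+3=19
cmp edx, 22  (cmp 19,22)
jl top: taken
edi=M[220]=27
eax=0&27=0
ecx=220+4=224
edx=19+3=22
cmp edx, 22  (cmp 22,22)
jl top: not taken
edi=27%2=1
mov [204], edi → M[204]=1
halt.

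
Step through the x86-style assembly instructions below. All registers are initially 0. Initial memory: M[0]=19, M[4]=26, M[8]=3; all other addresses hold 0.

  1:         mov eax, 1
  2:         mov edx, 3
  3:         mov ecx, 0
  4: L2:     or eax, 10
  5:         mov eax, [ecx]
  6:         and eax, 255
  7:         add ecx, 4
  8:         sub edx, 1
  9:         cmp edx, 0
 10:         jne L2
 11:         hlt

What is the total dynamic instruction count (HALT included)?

25

mov eax, 1 → eax=1
mov edx, 3 → edx=3
mov ecx, 0 → ecx=0
or eax, 10 → eax=1|10=11
mov eax, [ecx] → eax=M[0]=19
and eax, 255 → eax=19&255=19
add ecx, 4 → ecx=0+4=4
sub edx, 1 → edx=3-1=2
cmp edx, 0  (cmp 2,0)
jne L2: taken
or eax, 10 → eax=19|10=27
mov eax, [ecx] → eax=M[4]=26
and eax, 255 → eax=26&255=26
add ecx, 4 → ecx=4+4=8
sub edx, 1 → edx=2-1=1
cmp edx, 0  (cmp 1,0)
jne L2: taken
or eax, 10 → eax=26|10=26
mov eax, [ecx] → eax=M[8]=3
and eax, 255 → eax=3&255=3
add ecx, 4 → ecx=8+4=12
sub edx, 1 → edx=1-1=0
cmp edx, 0  (cmp 0,0)
jne L2: not taken
halt.
Total executed instructions: 25.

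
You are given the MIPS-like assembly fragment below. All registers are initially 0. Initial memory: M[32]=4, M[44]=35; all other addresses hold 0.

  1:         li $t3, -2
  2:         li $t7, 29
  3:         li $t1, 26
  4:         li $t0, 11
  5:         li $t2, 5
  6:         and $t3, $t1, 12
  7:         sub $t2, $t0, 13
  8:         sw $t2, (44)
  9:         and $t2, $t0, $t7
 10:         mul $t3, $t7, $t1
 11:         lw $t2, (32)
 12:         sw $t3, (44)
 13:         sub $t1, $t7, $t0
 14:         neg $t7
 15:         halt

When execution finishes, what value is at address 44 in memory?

754

after li $t3, -2: $t3=-2
after li $t7, 29: $t7=29
after li $t1, 26: $t1=26
after li $t0, 11: $t0=11
after li $t2, 5: $t2=5
after and $t3, $t1, 12: $t3=26&12=8
after sub $t2, $t0, 13: $t2=11-13=-2
sw $t2, (44) → M[44]=-2
after and $t2, $t0, $t7: $t2=11&29=9
after mul $t3, $t7, $t1: $t3=29*26=754
after lw $t2, (32): $t2=M[32]=4
sw $t3, (44) → M[44]=754
after sub $t1, $t7, $t0: $t1=29-11=18
after neg $t7: $t7=-(29)=-29
halt.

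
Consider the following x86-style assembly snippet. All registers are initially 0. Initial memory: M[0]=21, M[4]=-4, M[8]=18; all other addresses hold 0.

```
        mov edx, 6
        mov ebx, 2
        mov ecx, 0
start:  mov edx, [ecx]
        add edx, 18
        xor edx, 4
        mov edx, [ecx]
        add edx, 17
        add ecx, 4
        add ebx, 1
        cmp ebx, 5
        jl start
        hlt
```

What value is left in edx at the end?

35

edx=6
ebx=2
ecx=0
edx=M[0]=21
edx=21+18=39
edx=39^4=35
edx=M[0]=21
edx=21+17=38
ecx=0+4=4
ebx=2+1=3
cmp ebx, 5  (cmp 3,5)
jl start: taken
edx=M[4]=-4
edx=(-4)+18=14
edx=14^4=10
edx=M[4]=-4
edx=(-4)+17=13
ecx=4+4=8
ebx=3+1=4
cmp ebx, 5  (cmp 4,5)
jl start: taken
edx=M[8]=18
edx=18+18=36
edx=36^4=32
edx=M[8]=18
edx=18+17=35
ecx=8+4=12
ebx=4+1=5
cmp ebx, 5  (cmp 5,5)
jl start: not taken
halt.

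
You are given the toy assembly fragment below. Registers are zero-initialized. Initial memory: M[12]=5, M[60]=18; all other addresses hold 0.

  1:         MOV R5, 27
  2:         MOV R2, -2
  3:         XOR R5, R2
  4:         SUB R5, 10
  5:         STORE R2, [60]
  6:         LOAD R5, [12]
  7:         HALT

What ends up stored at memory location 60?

-2

R5=27
R2=-2
R5=27^(-2)=-27
R5=(-27)-10=-37
STORE R2, [60] → M[60]=-2
R5=M[12]=5
halt.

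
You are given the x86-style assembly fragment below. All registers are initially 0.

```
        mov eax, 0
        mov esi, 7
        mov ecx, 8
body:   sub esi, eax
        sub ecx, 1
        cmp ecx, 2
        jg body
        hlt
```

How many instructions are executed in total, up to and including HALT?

mov eax, 0 → eax=0
mov esi, 7 → esi=7
mov ecx, 8 → ecx=8
sub esi, eax → esi=7-0=7
sub ecx, 1 → ecx=8-1=7
cmp ecx, 2  (cmp 7,2)
jg body: taken
sub esi, eax → esi=7-0=7
sub ecx, 1 → ecx=7-1=6
cmp ecx, 2  (cmp 6,2)
jg body: taken
sub esi, eax → esi=7-0=7
sub ecx, 1 → ecx=6-1=5
cmp ecx, 2  (cmp 5,2)
jg body: taken
sub esi, eax → esi=7-0=7
sub ecx, 1 → ecx=5-1=4
cmp ecx, 2  (cmp 4,2)
jg body: taken
sub esi, eax → esi=7-0=7
sub ecx, 1 → ecx=4-1=3
cmp ecx, 2  (cmp 3,2)
jg body: taken
sub esi, eax → esi=7-0=7
sub ecx, 1 → ecx=3-1=2
cmp ecx, 2  (cmp 2,2)
jg body: not taken
halt.
Total executed instructions: 28.

28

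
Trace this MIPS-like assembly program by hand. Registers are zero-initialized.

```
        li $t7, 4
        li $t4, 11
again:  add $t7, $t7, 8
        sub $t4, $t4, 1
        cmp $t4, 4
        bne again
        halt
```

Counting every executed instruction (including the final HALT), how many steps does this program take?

31

after li $t7, 4: $t7=4
after li $t4, 11: $t4=11
after add $t7, $t7, 8: $t7=4+8=12
after sub $t4, $t4, 1: $t4=11-1=10
cmp $t4, 4  (cmp 10,4)
bne again: taken
after add $t7, $t7, 8: $t7=12+8=20
after sub $t4, $t4, 1: $t4=10-1=9
cmp $t4, 4  (cmp 9,4)
bne again: taken
after add $t7, $t7, 8: $t7=20+8=28
after sub $t4, $t4, 1: $t4=9-1=8
cmp $t4, 4  (cmp 8,4)
bne again: taken
after add $t7, $t7, 8: $t7=28+8=36
after sub $t4, $t4, 1: $t4=8-1=7
cmp $t4, 4  (cmp 7,4)
bne again: taken
after add $t7, $t7, 8: $t7=36+8=44
after sub $t4, $t4, 1: $t4=7-1=6
cmp $t4, 4  (cmp 6,4)
bne again: taken
after add $t7, $t7, 8: $t7=44+8=52
after sub $t4, $t4, 1: $t4=6-1=5
cmp $t4, 4  (cmp 5,4)
bne again: taken
after add $t7, $t7, 8: $t7=52+8=60
after sub $t4, $t4, 1: $t4=5-1=4
cmp $t4, 4  (cmp 4,4)
bne again: not taken
halt.
Total executed instructions: 31.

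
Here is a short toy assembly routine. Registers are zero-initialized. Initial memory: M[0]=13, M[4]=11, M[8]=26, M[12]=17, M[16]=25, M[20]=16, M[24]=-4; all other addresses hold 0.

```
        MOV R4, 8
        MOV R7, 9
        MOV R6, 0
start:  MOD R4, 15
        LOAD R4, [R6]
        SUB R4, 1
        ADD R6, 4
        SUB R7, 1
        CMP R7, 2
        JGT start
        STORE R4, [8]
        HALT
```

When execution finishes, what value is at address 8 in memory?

-5

MOV R4, 8 → R4=8
MOV R7, 9 → R7=9
MOV R6, 0 → R6=0
MOD R4, 15 → R4=8%15=8
LOAD R4, [R6] → R4=M[0]=13
SUB R4, 1 → R4=13-1=12
ADD R6, 4 → R6=0+4=4
SUB R7, 1 → R7=9-1=8
CMP R7, 2  (cmp 8,2)
JGT start: taken
MOD R4, 15 → R4=12%15=12
LOAD R4, [R6] → R4=M[4]=11
SUB R4, 1 → R4=11-1=10
ADD R6, 4 → R6=4+4=8
SUB R7, 1 → R7=8-1=7
CMP R7, 2  (cmp 7,2)
JGT start: taken
MOD R4, 15 → R4=10%15=10
LOAD R4, [R6] → R4=M[8]=26
SUB R4, 1 → R4=26-1=25
ADD R6, 4 → R6=8+4=12
SUB R7, 1 → R7=7-1=6
CMP R7, 2  (cmp 6,2)
JGT start: taken
MOD R4, 15 → R4=25%15=10
LOAD R4, [R6] → R4=M[12]=17
SUB R4, 1 → R4=17-1=16
ADD R6, 4 → R6=12+4=16
SUB R7, 1 → R7=6-1=5
CMP R7, 2  (cmp 5,2)
JGT start: taken
MOD R4, 15 → R4=16%15=1
LOAD R4, [R6] → R4=M[16]=25
SUB R4, 1 → R4=25-1=24
ADD R6, 4 → R6=16+4=20
SUB R7, 1 → R7=5-1=4
CMP R7, 2  (cmp 4,2)
JGT start: taken
MOD R4, 15 → R4=24%15=9
LOAD R4, [R6] → R4=M[20]=16
SUB R4, 1 → R4=16-1=15
ADD R6, 4 → R6=20+4=24
SUB R7, 1 → R7=4-1=3
CMP R7, 2  (cmp 3,2)
JGT start: taken
MOD R4, 15 → R4=15%15=0
LOAD R4, [R6] → R4=M[24]=-4
SUB R4, 1 → R4=(-4)-1=-5
ADD R6, 4 → R6=24+4=28
SUB R7, 1 → R7=3-1=2
CMP R7, 2  (cmp 2,2)
JGT start: not taken
STORE R4, [8] → M[8]=-5
halt.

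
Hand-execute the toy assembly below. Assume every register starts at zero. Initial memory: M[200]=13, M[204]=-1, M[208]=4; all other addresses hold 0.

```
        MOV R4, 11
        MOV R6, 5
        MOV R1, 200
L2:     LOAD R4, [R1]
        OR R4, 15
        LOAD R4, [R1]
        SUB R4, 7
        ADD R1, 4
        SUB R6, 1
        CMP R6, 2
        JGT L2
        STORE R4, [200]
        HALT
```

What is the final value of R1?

212

MOV R4, 11 → R4=11
MOV R6, 5 → R6=5
MOV R1, 200 → R1=200
LOAD R4, [R1] → R4=M[200]=13
OR R4, 15 → R4=13|15=15
LOAD R4, [R1] → R4=M[200]=13
SUB R4, 7 → R4=13-7=6
ADD R1, 4 → R1=200+4=204
SUB R6, 1 → R6=5-1=4
CMP R6, 2  (cmp 4,2)
JGT L2: taken
LOAD R4, [R1] → R4=M[204]=-1
OR R4, 15 → R4=(-1)|15=-1
LOAD R4, [R1] → R4=M[204]=-1
SUB R4, 7 → R4=(-1)-7=-8
ADD R1, 4 → R1=204+4=208
SUB R6, 1 → R6=4-1=3
CMP R6, 2  (cmp 3,2)
JGT L2: taken
LOAD R4, [R1] → R4=M[208]=4
OR R4, 15 → R4=4|15=15
LOAD R4, [R1] → R4=M[208]=4
SUB R4, 7 → R4=4-7=-3
ADD R1, 4 → R1=208+4=212
SUB R6, 1 → R6=3-1=2
CMP R6, 2  (cmp 2,2)
JGT L2: not taken
STORE R4, [200] → M[200]=-3
halt.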